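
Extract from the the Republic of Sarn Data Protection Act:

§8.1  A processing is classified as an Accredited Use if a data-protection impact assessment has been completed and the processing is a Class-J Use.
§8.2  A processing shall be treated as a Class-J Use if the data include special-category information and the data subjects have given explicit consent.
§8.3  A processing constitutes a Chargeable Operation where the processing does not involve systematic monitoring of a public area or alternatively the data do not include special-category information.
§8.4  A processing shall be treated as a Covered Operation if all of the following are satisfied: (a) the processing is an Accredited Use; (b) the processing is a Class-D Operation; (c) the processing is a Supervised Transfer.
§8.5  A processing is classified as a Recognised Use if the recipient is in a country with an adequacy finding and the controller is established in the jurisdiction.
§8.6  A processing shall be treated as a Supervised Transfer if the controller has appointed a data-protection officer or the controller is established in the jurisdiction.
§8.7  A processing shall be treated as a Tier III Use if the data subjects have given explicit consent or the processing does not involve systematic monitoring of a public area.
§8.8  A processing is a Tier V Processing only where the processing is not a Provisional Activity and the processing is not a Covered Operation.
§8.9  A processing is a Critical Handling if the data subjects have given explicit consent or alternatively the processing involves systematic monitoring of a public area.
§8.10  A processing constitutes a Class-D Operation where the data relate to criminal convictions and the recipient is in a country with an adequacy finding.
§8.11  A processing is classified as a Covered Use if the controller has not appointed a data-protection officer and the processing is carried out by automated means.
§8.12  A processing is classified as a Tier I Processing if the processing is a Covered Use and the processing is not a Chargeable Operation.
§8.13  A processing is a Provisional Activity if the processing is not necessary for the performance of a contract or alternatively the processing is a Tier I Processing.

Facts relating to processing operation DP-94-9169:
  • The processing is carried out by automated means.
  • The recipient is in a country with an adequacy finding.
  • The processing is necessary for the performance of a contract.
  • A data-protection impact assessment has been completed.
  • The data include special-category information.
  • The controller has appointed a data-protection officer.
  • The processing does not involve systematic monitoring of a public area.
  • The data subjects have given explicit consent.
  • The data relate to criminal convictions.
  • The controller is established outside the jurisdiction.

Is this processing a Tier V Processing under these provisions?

No

Under §8.11: the controller has not appointed a data-protection officer? no; and the processing is carried out by automated means? yes. So the processing is not a Covered Use.
Under §8.3: the processing does not involve systematic monitoring of a public area? yes; or the data do not include special-category information? no. So the processing is a Chargeable Operation.
Under §8.12: Covered Use (§8.11)? no; and not a Chargeable Operation (§8.3)? no. So the processing is not a Tier I Processing.
Under §8.13: the processing is not necessary for the performance of a contract? no; or Tier I Processing (§8.12)? no. So the processing is not a Provisional Activity.
Under §8.2: the data include special-category information? yes; and the data subjects have given explicit consent? yes. So the processing is a Class-J Use.
Under §8.1: a data-protection impact assessment has been completed? yes; and Class-J Use (§8.2)? yes. So the processing is an Accredited Use.
Under §8.10: the data relate to criminal convictions? yes; and the recipient is in a country with an adequacy finding? yes. So the processing is a Class-D Operation.
Under §8.6: the controller has appointed a data-protection officer? yes; or the controller is established in the jurisdiction? no. So the processing is a Supervised Transfer.
Under §8.4: Accredited Use (§8.1)? yes; and Class-D Operation (§8.10)? yes; and Supervised Transfer (§8.6)? yes. So the processing is a Covered Operation.
Under §8.8: not a Provisional Activity (§8.13)? yes; and not a Covered Operation (§8.4)? no. So the processing is not a Tier V Processing.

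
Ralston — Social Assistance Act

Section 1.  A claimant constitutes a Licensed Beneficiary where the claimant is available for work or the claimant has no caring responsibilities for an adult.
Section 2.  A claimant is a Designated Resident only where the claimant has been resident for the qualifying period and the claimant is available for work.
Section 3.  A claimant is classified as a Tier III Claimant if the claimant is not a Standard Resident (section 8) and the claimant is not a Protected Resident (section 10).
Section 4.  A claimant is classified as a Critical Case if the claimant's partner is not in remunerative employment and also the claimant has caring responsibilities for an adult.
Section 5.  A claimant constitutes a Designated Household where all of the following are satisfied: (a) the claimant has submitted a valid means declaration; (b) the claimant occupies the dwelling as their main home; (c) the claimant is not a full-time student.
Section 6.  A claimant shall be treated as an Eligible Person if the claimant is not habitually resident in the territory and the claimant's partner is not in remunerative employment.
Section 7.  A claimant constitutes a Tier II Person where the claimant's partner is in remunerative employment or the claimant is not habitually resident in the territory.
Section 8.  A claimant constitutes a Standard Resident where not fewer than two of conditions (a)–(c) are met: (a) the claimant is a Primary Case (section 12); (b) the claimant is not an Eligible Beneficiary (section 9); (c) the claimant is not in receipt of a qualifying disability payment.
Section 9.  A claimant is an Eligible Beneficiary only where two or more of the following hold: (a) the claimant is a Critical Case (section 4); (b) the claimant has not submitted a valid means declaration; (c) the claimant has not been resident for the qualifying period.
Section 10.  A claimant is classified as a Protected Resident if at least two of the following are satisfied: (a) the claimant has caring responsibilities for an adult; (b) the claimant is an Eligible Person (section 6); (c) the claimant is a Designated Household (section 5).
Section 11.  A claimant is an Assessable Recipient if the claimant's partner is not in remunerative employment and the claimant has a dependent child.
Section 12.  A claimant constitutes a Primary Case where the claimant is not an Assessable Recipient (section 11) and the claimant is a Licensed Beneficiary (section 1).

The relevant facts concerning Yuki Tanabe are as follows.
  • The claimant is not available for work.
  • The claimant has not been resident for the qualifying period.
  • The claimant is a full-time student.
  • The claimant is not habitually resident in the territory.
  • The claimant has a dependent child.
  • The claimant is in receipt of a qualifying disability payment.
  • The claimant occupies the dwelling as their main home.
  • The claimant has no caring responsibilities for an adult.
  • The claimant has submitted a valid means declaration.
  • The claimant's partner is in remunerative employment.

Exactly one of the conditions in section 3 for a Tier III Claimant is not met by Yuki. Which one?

section 11 — Assessable Recipient: [the claimant's partner is not in remunerative employment? no] AND [the claimant has a dependent child? yes] → not satisfied.
section 1 — Licensed Beneficiary: [the claimant is available for work? no] OR [the claimant has no caring responsibilities for an adult? yes] → satisfied.
section 12 — Primary Case: [not an Assessable Recipient (section 11)? yes] AND [Licensed Beneficiary (section 1)? yes] → satisfied.
section 4 — Critical Case: [the claimant's partner is not in remunerative employment? no] AND [the claimant has caring responsibilities for an adult? no] → not satisfied.
section 9 — Eligible Beneficiary: Critical Case (section 4)? no; the claimant has not submitted a valid means declaration? no; the claimant has not been resident for the qualifying period? yes — 1 of 3 hold (need ≥2) → not satisfied.
section 8 — Standard Resident: Primary Case (section 12)? yes; not an Eligible Beneficiary (section 9)? yes; the claimant is not in receipt of a qualifying disability payment? no — 2 of 3 hold (need ≥2) → satisfied.
section 6 — Eligible Person: [the claimant is not habitually resident in the territory? yes] AND [the claimant's partner is not in remunerative employment? no] → not satisfied.
section 5 — Designated Household: [the claimant has submitted a valid means declaration? yes] AND [the claimant occupies the dwelling as their main home? yes] AND [the claimant is not a full-time student? no] → not satisfied.
section 10 — Protected Resident: the claimant has caring responsibilities for an adult? no; Eligible Person (section 6)? no; Designated Household (section 5)? no — 0 of 3 hold (need ≥2) → not satisfied.
section 3 — Tier III Claimant: [not a Standard Resident (section 8)? no] AND [not a Protected Resident (section 10)? yes] → not satisfied.

Standard Resident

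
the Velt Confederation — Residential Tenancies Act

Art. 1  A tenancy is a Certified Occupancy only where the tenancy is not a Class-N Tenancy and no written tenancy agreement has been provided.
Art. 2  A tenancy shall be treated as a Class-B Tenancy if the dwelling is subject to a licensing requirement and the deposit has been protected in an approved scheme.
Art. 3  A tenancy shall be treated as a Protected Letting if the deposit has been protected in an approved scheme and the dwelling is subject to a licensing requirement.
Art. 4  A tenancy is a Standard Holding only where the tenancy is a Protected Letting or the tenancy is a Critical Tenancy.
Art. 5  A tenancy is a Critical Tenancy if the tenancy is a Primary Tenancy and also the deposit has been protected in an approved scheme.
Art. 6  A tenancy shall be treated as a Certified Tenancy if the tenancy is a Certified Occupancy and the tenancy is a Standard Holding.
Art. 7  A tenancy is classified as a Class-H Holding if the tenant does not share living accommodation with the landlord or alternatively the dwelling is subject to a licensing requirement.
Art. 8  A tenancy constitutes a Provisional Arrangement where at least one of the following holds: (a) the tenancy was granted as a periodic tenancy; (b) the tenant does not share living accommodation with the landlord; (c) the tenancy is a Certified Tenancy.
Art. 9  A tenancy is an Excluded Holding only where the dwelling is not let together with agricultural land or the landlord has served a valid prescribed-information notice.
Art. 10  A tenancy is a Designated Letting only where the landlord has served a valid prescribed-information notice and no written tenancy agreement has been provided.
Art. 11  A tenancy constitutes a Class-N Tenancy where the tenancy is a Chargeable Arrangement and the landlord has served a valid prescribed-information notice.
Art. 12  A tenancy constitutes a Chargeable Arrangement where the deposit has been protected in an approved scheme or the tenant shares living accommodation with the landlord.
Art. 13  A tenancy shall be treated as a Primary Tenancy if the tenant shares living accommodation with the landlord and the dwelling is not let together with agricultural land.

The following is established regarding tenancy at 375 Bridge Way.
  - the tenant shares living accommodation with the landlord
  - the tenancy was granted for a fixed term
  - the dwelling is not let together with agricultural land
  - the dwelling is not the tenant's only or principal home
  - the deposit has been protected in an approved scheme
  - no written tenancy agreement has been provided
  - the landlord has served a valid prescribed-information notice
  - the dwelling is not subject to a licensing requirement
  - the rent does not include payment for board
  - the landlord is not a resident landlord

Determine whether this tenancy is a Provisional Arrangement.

article 12 — Chargeable Arrangement: [the deposit has been protected in an approved scheme? yes] OR [the tenant shares living accommodation with the landlord? yes] → satisfied.
article 11 — Class-N Tenancy: [Chargeable Arrangement (article 12)? yes] AND [the landlord has served a valid prescribed-information notice? yes] → satisfied.
article 1 — Certified Occupancy: [not a Class-N Tenancy (article 11)? no] AND [no written tenancy agreement has been provided? yes] → not satisfied.
article 3 — Protected Letting: [the deposit has been protected in an approved scheme? yes] AND [the dwelling is subject to a licensing requirement? no] → not satisfied.
article 13 — Primary Tenancy: [the tenant shares living accommodation with the landlord? yes] AND [the dwelling is not let together with agricultural land? yes] → satisfied.
article 5 — Critical Tenancy: [Primary Tenancy (article 13)? yes] AND [the deposit has been protected in an approved scheme? yes] → satisfied.
article 4 — Standard Holding: [Protected Letting (article 3)? no] OR [Critical Tenancy (article 5)? yes] → satisfied.
article 6 — Certified Tenancy: [Certified Occupancy (article 1)? no] AND [Standard Holding (article 4)? yes] → not satisfied.
article 8 — Provisional Arrangement: [the tenancy was granted as a periodic tenancy? no] OR [the tenant does not share living accommodation with the landlord? no] OR [Certified Tenancy (article 6)? no] → not satisfied.

No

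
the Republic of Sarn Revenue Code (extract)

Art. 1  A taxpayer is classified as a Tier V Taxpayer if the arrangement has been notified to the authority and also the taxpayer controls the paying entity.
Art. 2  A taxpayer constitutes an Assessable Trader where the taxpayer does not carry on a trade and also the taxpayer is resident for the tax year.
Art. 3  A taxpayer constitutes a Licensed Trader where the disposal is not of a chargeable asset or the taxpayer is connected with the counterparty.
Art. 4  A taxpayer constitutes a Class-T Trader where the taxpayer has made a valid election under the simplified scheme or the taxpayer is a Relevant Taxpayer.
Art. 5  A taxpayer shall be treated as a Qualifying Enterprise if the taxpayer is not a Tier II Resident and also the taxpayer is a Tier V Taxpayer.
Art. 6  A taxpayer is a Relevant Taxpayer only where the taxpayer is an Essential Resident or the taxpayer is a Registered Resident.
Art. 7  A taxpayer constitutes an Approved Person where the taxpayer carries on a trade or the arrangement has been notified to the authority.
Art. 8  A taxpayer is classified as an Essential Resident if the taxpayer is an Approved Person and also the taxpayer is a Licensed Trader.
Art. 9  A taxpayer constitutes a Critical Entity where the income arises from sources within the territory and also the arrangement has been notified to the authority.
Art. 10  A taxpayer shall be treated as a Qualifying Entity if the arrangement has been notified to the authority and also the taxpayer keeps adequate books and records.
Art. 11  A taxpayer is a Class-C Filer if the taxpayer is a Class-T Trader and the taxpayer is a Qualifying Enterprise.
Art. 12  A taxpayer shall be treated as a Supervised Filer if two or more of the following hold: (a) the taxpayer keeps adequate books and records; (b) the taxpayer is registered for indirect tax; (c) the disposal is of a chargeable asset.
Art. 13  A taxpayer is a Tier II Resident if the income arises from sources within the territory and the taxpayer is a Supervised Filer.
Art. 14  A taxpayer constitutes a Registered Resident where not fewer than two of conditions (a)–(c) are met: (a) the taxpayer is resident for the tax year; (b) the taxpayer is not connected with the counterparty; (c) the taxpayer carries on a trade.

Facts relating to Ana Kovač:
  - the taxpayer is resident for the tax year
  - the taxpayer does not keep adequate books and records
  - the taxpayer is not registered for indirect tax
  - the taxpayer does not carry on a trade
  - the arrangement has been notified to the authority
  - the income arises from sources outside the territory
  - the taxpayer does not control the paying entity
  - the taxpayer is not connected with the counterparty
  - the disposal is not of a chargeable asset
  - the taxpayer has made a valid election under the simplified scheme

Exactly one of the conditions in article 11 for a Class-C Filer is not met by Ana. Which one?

Qualifying Enterprise

article 7 — Approved Person: [the taxpayer carries on a trade? no] OR [the arrangement has been notified to the authority? yes] → satisfied.
article 3 — Licensed Trader: [the disposal is not of a chargeable asset? yes] OR [the taxpayer is connected with the counterparty? no] → satisfied.
article 8 — Essential Resident: [Approved Person (article 7)? yes] AND [Licensed Trader (article 3)? yes] → satisfied.
article 14 — Registered Resident: the taxpayer is resident for the tax year? yes; the taxpayer is not connected with the counterparty? yes; the taxpayer carries on a trade? no — 2 of 3 hold (need ≥2) → satisfied.
article 6 — Relevant Taxpayer: [Essential Resident (article 8)? yes] OR [Registered Resident (article 14)? yes] → satisfied.
article 4 — Class-T Trader: [the taxpayer has made a valid election under the simplified scheme? yes] OR [Relevant Taxpayer (article 6)? yes] → satisfied.
article 12 — Supervised Filer: the taxpayer keeps adequate books and records? no; the taxpayer is registered for indirect tax? no; the disposal is of a chargeable asset? no — 0 of 3 hold (need ≥2) → not satisfied.
article 13 — Tier II Resident: [the income arises from sources within the territory? no] AND [Supervised Filer (article 12)? no] → not satisfied.
article 1 — Tier V Taxpayer: [the arrangement has been notified to the authority? yes] AND [the taxpayer controls the paying entity? no] → not satisfied.
article 5 — Qualifying Enterprise: [not a Tier II Resident (article 13)? yes] AND [Tier V Taxpayer (article 1)? no] → not satisfied.
article 11 — Class-C Filer: [Class-T Trader (article 4)? yes] AND [Qualifying Enterprise (article 5)? no] → not satisfied.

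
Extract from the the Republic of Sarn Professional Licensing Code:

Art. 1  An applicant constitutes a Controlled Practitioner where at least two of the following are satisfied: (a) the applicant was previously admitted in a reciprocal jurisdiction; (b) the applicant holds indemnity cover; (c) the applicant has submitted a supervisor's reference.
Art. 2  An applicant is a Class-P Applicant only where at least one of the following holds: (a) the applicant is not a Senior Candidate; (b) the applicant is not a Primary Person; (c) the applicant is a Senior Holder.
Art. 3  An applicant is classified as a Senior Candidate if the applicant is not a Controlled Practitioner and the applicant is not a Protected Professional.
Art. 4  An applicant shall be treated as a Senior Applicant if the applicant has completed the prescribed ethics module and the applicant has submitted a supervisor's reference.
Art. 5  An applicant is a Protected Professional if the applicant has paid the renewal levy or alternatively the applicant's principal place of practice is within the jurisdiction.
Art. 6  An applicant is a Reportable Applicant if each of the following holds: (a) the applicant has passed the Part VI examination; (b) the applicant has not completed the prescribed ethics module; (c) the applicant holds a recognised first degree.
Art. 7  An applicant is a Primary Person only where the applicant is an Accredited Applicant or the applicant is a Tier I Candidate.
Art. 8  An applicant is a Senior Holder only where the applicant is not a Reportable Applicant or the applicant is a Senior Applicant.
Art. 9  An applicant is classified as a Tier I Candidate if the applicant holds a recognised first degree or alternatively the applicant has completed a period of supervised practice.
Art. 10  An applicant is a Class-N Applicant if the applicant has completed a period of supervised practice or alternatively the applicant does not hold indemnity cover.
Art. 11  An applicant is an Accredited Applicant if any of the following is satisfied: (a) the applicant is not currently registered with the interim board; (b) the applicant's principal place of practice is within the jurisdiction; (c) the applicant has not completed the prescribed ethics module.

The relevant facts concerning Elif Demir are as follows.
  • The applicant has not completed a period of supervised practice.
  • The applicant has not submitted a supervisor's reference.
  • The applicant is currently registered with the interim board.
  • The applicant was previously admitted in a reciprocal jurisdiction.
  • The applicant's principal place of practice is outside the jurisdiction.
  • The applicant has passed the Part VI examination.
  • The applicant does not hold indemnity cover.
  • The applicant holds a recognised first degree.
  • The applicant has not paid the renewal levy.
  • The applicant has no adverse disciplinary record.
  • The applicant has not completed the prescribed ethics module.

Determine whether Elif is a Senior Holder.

No

article 6 — Reportable Applicant: [the applicant has passed the Part VI examination? yes] AND [the applicant has not completed the prescribed ethics module? yes] AND [the applicant holds a recognised first degree? yes] → satisfied.
article 4 — Senior Applicant: [the applicant has completed the prescribed ethics module? no] AND [the applicant has submitted a supervisor's reference? no] → not satisfied.
article 8 — Senior Holder: [not a Reportable Applicant (article 6)? no] OR [Senior Applicant (article 4)? no] → not satisfied.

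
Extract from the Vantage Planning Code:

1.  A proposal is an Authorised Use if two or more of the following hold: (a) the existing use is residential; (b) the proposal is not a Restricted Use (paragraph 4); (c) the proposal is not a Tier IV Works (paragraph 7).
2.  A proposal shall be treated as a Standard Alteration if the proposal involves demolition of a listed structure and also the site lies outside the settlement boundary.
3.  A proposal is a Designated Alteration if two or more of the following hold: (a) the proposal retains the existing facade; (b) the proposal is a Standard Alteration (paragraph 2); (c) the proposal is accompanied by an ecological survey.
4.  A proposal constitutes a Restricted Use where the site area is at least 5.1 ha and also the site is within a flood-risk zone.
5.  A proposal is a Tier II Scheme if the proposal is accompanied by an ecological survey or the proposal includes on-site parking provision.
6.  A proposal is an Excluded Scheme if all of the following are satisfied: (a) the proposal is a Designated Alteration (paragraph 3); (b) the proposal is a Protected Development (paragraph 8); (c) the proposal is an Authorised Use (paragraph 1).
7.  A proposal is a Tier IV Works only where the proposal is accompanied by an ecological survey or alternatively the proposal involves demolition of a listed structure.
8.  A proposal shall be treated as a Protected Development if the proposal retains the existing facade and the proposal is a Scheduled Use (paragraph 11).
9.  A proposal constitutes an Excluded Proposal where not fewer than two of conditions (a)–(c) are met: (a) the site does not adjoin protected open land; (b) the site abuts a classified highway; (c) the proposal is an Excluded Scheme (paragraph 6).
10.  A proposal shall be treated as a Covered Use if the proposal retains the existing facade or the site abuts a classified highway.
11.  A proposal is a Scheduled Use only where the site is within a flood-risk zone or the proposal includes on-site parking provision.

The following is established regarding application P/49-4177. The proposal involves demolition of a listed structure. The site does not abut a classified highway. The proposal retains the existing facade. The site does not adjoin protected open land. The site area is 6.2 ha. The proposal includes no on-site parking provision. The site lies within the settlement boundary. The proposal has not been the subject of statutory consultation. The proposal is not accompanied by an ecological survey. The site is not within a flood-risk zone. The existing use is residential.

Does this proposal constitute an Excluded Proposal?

No

Under paragraph 2: the proposal involves demolition of a listed structure? yes; and the site lies outside the settlement boundary? no. So the proposal is not a Standard Alteration.
Under paragraph 3: the proposal retains the existing facade? yes; Standard Alteration (paragraph 2)? no; the proposal is accompanied by an ecological survey? no — 1 of 3 hold (need ≥2) → not satisfied.
Under paragraph 11: the site is within a flood-risk zone? no; or the proposal includes on-site parking provision? no. So the proposal is not a Scheduled Use.
Under paragraph 8: the proposal retains the existing facade? yes; and Scheduled Use (paragraph 11)? no. So the proposal is not a Protected Development.
Under paragraph 4: site area: 6.2 ha ≥ 5.1 ha? yes; and the site is within a flood-risk zone? no. So the proposal is not a Restricted Use.
Under paragraph 7: the proposal is accompanied by an ecological survey? no; or the proposal involves demolition of a listed structure? yes. So the proposal is a Tier IV Works.
Under paragraph 1: the existing use is residential? yes; not a Restricted Use (paragraph 4)? yes; not a Tier IV Works (paragraph 7)? no — 2 of 3 hold (need ≥2) → satisfied.
Under paragraph 6: Designated Alteration (paragraph 3)? no; and Protected Development (paragraph 8)? no; and Authorised Use (paragraph 1)? yes. So the proposal is not an Excluded Scheme.
Under paragraph 9: the site does not adjoin protected open land? yes; the site abuts a classified highway? no; Excluded Scheme (paragraph 6)? no — 1 of 3 hold (need ≥2) → not satisfied.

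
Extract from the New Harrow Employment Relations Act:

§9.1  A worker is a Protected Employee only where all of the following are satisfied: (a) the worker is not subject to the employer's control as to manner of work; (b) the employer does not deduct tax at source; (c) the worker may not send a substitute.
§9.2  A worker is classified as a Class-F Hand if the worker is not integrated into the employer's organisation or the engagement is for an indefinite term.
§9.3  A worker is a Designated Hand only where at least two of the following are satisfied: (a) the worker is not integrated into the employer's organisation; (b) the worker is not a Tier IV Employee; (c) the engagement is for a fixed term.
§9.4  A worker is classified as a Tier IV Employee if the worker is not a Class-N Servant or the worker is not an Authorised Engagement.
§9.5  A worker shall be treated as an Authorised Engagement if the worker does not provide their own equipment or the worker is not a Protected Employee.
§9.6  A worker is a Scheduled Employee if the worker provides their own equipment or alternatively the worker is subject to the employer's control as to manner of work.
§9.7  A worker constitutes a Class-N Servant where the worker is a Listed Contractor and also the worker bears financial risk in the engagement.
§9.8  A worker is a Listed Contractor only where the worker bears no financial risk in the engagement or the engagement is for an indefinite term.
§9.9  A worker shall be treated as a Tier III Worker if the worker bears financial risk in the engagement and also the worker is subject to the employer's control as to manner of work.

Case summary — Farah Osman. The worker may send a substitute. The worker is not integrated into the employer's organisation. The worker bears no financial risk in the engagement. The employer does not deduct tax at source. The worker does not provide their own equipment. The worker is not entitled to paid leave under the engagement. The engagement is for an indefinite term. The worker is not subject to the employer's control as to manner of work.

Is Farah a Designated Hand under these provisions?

Under §9.8: the worker bears no financial risk in the engagement? yes; or the engagement is for an indefinite term? yes. So the worker is a Listed Contractor.
Under §9.7: Listed Contractor (§9.8)? yes; and the worker bears financial risk in the engagement? no. So the worker is not a Class-N Servant.
Under §9.1: the worker is not subject to the employer's control as to manner of work? yes; and the employer does not deduct tax at source? yes; and the worker may not send a substitute? no. So the worker is not a Protected Employee.
Under §9.5: the worker does not provide their own equipment? yes; or not a Protected Employee (§9.1)? yes. So the worker is an Authorised Engagement.
Under §9.4: not a Class-N Servant (§9.7)? yes; or not an Authorised Engagement (§9.5)? no. So the worker is a Tier IV Employee.
Under §9.3: the worker is not integrated into the employer's organisation? yes; not a Tier IV Employee (§9.4)? no; the engagement is for a fixed term? no — 1 of 3 hold (need ≥2) → not satisfied.

No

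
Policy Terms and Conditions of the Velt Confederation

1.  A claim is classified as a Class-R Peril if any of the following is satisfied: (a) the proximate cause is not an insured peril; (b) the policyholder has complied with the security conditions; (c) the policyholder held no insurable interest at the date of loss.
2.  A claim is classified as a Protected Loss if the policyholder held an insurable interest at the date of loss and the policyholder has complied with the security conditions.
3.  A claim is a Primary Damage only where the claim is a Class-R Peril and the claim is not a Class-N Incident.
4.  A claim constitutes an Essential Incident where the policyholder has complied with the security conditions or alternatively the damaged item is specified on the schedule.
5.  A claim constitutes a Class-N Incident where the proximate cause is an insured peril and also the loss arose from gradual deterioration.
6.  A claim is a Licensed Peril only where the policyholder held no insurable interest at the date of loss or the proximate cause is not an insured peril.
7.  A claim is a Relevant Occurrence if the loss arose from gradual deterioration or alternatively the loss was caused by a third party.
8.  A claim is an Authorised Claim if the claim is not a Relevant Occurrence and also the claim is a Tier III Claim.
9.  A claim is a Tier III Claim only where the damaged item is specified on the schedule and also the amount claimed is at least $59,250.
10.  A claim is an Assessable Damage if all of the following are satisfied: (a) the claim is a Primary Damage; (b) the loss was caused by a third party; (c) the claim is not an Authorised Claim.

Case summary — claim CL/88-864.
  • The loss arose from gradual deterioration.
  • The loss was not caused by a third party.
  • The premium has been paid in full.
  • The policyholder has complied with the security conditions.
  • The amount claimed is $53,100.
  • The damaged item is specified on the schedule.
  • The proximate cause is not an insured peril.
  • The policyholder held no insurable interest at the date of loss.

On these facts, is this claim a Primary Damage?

Yes

paragraph 1 — Class-R Peril: [the proximate cause is not an insured peril? yes] OR [the policyholder has complied with the security conditions? yes] OR [the policyholder held no insurable interest at the date of loss? yes] → satisfied.
paragraph 5 — Class-N Incident: [the proximate cause is an insured peril? no] AND [the loss arose from gradual deterioration? yes] → not satisfied.
paragraph 3 — Primary Damage: [Class-R Peril (paragraph 1)? yes] AND [not a Class-N Incident (paragraph 5)? yes] → satisfied.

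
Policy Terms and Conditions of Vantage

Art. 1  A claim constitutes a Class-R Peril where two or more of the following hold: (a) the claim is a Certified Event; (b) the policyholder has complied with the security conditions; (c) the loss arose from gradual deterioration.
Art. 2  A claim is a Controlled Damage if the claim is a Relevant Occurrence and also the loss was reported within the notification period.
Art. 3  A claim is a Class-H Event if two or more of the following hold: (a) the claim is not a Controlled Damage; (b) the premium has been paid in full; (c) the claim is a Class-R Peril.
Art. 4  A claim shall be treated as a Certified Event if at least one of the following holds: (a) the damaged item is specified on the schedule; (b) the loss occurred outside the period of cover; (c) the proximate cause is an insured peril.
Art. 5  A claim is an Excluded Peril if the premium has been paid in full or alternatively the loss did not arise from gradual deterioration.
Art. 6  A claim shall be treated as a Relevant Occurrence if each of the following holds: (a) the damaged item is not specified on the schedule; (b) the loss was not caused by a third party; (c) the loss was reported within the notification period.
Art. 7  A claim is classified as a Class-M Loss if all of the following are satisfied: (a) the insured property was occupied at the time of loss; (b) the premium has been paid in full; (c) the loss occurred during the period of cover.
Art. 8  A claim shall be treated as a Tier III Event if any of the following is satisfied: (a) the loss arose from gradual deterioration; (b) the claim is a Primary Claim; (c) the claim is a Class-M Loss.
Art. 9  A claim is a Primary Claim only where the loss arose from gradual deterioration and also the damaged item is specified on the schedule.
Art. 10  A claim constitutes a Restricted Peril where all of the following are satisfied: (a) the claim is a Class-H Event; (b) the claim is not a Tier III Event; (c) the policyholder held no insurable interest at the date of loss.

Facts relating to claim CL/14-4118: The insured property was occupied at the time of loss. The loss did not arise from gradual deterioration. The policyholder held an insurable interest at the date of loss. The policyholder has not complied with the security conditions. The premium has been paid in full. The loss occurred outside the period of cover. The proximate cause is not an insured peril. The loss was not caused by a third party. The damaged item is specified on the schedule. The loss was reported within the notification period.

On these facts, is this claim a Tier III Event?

No

article 9 — Primary Claim: [the loss arose from gradual deterioration? no] AND [the damaged item is specified on the schedule? yes] → not satisfied.
article 7 — Class-M Loss: [the insured property was occupied at the time of loss? yes] AND [the premium has been paid in full? yes] AND [the loss occurred during the period of cover? no] → not satisfied.
article 8 — Tier III Event: [the loss arose from gradual deterioration? no] OR [Primary Claim (article 9)? no] OR [Class-M Loss (article 7)? no] → not satisfied.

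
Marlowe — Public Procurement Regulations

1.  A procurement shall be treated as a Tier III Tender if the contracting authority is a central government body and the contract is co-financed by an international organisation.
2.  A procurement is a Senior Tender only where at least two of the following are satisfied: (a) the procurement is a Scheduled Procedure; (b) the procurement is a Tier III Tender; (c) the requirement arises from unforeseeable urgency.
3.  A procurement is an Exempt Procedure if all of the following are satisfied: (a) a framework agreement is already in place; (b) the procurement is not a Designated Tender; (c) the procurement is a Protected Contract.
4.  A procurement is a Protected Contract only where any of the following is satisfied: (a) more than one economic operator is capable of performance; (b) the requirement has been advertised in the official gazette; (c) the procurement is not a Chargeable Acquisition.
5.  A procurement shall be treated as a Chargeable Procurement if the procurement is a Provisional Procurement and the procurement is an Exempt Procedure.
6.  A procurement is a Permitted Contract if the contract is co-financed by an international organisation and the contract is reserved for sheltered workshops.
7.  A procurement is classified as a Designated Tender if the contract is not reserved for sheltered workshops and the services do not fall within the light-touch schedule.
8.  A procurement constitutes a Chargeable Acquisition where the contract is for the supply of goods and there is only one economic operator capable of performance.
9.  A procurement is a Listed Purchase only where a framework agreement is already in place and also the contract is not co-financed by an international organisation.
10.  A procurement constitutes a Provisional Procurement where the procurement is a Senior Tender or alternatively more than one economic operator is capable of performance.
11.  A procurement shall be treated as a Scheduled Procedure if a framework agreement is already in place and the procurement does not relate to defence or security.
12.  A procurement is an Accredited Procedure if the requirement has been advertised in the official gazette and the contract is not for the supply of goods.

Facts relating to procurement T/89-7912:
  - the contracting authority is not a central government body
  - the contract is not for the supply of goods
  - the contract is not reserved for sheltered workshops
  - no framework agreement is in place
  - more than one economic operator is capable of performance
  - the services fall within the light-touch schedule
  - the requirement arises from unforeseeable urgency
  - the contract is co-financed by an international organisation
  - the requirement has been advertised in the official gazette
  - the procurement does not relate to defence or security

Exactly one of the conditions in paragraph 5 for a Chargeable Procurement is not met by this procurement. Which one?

Exempt Procedure

paragraph 11 — Scheduled Procedure: [a framework agreement is already in place? no] AND [the procurement does not relate to defence or security? yes] → not satisfied.
paragraph 1 — Tier III Tender: [the contracting authority is a central government body? no] AND [the contract is co-financed by an international organisation? yes] → not satisfied.
paragraph 2 — Senior Tender: Scheduled Procedure (paragraph 11)? no; Tier III Tender (paragraph 1)? no; the requirement arises from unforeseeable urgency? yes — 1 of 3 hold (need ≥2) → not satisfied.
paragraph 10 — Provisional Procurement: [Senior Tender (paragraph 2)? no] OR [more than one economic operator is capable of performance? yes] → satisfied.
paragraph 7 — Designated Tender: [the contract is not reserved for sheltered workshops? yes] AND [the services do not fall within the light-touch schedule? no] → not satisfied.
paragraph 8 — Chargeable Acquisition: [the contract is for the supply of goods? no] AND [there is only one economic operator capable of performance? no] → not satisfied.
paragraph 4 — Protected Contract: [more than one economic operator is capable of performance? yes] OR [the requirement has been advertised in the official gazette? yes] OR [not a Chargeable Acquisition (paragraph 8)? yes] → satisfied.
paragraph 3 — Exempt Procedure: [a framework agreement is already in place? no] AND [not a Designated Tender (paragraph 7)? yes] AND [Protected Contract (paragraph 4)? yes] → not satisfied.
paragraph 5 — Chargeable Procurement: [Provisional Procurement (paragraph 10)? yes] AND [Exempt Procedure (paragraph 3)? no] → not satisfied.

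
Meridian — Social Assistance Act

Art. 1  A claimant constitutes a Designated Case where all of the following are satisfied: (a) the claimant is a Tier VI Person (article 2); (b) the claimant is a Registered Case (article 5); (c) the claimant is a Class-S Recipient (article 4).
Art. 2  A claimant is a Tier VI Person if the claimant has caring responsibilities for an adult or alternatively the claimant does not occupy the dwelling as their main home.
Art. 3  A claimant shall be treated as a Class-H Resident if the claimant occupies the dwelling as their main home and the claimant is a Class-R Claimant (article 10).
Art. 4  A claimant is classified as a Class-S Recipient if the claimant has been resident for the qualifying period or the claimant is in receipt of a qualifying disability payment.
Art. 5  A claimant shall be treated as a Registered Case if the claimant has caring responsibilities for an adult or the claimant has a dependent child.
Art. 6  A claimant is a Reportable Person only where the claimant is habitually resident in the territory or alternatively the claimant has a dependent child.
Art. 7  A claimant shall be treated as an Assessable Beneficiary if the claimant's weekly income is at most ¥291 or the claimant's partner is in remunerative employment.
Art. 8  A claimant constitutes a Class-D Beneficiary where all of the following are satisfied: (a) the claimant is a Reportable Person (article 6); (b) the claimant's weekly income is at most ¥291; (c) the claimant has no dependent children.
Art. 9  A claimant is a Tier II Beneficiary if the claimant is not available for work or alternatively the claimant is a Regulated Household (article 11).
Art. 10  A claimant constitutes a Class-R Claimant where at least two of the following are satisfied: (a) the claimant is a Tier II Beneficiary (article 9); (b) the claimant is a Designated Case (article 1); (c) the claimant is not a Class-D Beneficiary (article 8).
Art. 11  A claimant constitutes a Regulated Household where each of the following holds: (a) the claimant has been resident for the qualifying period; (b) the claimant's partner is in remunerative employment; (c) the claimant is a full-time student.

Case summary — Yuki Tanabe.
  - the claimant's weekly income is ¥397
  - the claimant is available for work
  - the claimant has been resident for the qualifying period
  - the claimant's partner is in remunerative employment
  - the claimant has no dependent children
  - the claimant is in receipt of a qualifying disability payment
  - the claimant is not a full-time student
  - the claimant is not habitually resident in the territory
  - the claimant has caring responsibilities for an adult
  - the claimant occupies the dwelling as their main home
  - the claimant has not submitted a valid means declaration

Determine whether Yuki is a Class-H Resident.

Under article 11: the claimant has been resident for the qualifying period? yes; and the claimant's partner is in remunerative employment? yes; and the claimant is a full-time student? no. So the claimant is not a Regulated Household.
Under article 9: the claimant is not available for work? no; or Regulated Household (article 11)? no. So the claimant is not a Tier II Beneficiary.
Under article 2: the claimant has caring responsibilities for an adult? yes; or the claimant does not occupy the dwelling as their main home? no. So the claimant is a Tier VI Person.
Under article 5: the claimant has caring responsibilities for an adult? yes; or the claimant has a dependent child? no. So the claimant is a Registered Case.
Under article 4: the claimant has been resident for the qualifying period? yes; or the claimant is in receipt of a qualifying disability payment? yes. So the claimant is a Class-S Recipient.
Under article 1: Tier VI Person (article 2)? yes; and Registered Case (article 5)? yes; and Class-S Recipient (article 4)? yes. So the claimant is a Designated Case.
Under article 6: the claimant is habitually resident in the territory? no; or the claimant has a dependent child? no. So the claimant is not a Reportable Person.
Under article 8: Reportable Person (article 6)? no; and claimant's weekly income: ¥397 ≤ ¥291? no; and the claimant has no dependent children? yes. So the claimant is not a Class-D Beneficiary.
Under article 10: Tier II Beneficiary (article 9)? no; Designated Case (article 1)? yes; not a Class-D Beneficiary (article 8)? yes — 2 of 3 hold (need ≥2) → satisfied.
Under article 3: the claimant occupies the dwelling as their main home? yes; and Class-R Claimant (article 10)? yes. So the claimant is a Class-H Resident.

Yes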